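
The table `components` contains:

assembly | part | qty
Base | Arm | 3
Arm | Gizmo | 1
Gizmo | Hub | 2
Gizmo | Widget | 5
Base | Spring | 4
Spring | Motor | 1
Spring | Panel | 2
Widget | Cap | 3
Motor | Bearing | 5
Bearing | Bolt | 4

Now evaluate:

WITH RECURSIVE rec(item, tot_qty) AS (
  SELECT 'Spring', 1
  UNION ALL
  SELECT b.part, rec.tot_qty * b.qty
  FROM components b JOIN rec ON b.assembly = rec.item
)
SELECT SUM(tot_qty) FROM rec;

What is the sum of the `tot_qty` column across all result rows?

29

Base: (Spring, tot_qty=1).
Iteration 1: components of {Spring} -> Motor = 1*1 = 1, Panel = 1*2 = 2.
Iteration 2: components of {Motor,Panel} -> Bearing = 1*5 = 5.
Iteration 3: components of {Bearing} -> Bolt = 5*4 = 20.
Iteration 4: no further components; recursion stops.
SUM(tot_qty) = 1 + 1 + 2 + 5 + 20 = 29.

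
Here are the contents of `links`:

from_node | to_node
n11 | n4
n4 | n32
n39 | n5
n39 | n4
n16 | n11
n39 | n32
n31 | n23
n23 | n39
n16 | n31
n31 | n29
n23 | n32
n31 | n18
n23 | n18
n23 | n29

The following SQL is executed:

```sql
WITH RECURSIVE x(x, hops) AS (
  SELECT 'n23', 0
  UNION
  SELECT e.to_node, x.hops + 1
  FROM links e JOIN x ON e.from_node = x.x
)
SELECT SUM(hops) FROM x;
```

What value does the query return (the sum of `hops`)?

Base: (n23, hops=0).
Iteration 1: edges from {n23} -> (n18, hops=1), (n29, hops=1), (n32, hops=1), (n39, hops=1).
Iteration 2: edges from {n18,n29,n32,n39} -> (n32, hops=2), (n4, hops=2), (n5, hops=2).
Iteration 3: edges from {n32,n4,n5} -> (n32, hops=3).
Iteration 4: no outgoing edges from {n32}; recursion stops.
SUM(hops) = 0 + 1 + 1 + 1 + 1 + 2 + 2 + 2 + 3 = 13.

13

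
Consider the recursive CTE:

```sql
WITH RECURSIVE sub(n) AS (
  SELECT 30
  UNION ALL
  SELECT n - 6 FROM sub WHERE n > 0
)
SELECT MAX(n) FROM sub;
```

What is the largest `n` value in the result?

Base: n=30.
Iteration 1: 30 > 0 holds -> n = 30 - 6 = 24.
Iteration 2: 24 > 0 holds -> n = 24 - 6 = 18.
Iteration 3: 18 > 0 holds -> n = 18 - 6 = 12.
Iteration 4: 12 > 0 holds -> n = 12 - 6 = 6.
Iteration 5: 6 > 0 holds -> n = 6 - 6 = 0.
Iteration 6: 0 > 0 fails; recursion stops.
n values: 30, 24, 18, 12, 6, 0; the maximum is 30.

30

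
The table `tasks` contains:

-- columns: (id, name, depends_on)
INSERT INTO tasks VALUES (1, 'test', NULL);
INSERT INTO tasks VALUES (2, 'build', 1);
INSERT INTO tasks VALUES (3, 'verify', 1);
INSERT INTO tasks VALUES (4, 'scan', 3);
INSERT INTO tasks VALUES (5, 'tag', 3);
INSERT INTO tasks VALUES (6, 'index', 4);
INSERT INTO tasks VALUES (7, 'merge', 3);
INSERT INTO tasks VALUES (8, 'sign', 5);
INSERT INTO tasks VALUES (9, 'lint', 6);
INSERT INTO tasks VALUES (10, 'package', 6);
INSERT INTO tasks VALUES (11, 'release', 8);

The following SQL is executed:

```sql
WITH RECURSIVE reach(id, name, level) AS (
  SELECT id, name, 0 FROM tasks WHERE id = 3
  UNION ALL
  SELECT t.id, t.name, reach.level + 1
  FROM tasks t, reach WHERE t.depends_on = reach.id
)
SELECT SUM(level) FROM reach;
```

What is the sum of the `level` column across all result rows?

Base: id=3 (verify) at level 0.
Iteration 1: rows with depends_on in {3} -> scan (id 4, level 1), tag (id 5, level 1), merge (id 7, level 1).
Iteration 2: rows with depends_on in {4,5,7} -> index (id 6, level 2), sign (id 8, level 2).
Iteration 3: rows with depends_on in {6,8} -> lint (id 9, level 3), package (id 10, level 3), release (id 11, level 3).
Iteration 4: no rows with depends_on in {9,10,11}; recursion stops.
SUM(level) = 0 + 1 + 1 + 1 + 2 + 2 + 3 + 3 + 3 = 16.

16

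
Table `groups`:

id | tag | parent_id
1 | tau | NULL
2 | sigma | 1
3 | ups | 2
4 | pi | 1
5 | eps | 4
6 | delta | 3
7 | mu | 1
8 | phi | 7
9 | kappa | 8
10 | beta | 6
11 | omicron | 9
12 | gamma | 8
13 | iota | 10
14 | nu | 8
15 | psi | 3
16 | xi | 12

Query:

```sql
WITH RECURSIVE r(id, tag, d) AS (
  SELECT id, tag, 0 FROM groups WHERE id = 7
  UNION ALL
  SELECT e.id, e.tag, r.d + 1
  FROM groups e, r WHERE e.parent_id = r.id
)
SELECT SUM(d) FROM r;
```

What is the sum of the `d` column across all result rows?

13

Base: id=7 (mu) at d 0.
Iteration 1: rows with parent_id in {7} -> phi (id 8, d 1).
Iteration 2: rows with parent_id in {8} -> kappa (id 9, d 2), gamma (id 12, d 2), nu (id 14, d 2).
Iteration 3: rows with parent_id in {9,12,14} -> omicron (id 11, d 3), xi (id 16, d 3).
Iteration 4: no rows with parent_id in {11,16}; recursion stops.
SUM(d) = 0 + 1 + 2 + 2 + 2 + 3 + 3 = 13.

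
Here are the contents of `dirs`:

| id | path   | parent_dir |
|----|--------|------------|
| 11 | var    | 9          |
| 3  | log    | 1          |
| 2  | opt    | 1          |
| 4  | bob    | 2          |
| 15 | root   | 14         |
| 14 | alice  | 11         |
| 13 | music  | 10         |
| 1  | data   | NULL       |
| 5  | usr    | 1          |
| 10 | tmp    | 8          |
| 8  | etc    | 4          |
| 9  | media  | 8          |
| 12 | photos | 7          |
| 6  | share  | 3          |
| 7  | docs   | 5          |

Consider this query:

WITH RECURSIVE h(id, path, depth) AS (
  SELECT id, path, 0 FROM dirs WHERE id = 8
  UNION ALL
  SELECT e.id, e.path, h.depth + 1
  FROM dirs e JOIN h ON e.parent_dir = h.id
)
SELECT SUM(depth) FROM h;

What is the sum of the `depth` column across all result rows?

13

Base: id=8 (etc) at depth 0.
Iteration 1: rows with parent_dir in {8} -> media (id 9, depth 1), tmp (id 10, depth 1).
Iteration 2: rows with parent_dir in {9,10} -> var (id 11, depth 2), music (id 13, depth 2).
Iteration 3: rows with parent_dir in {11,13} -> alice (id 14, depth 3).
Iteration 4: rows with parent_dir in {14} -> root (id 15, depth 4).
Iteration 5: no rows with parent_dir in {15}; recursion stops.
SUM(depth) = 0 + 1 + 1 + 2 + 2 + 3 + 4 = 13.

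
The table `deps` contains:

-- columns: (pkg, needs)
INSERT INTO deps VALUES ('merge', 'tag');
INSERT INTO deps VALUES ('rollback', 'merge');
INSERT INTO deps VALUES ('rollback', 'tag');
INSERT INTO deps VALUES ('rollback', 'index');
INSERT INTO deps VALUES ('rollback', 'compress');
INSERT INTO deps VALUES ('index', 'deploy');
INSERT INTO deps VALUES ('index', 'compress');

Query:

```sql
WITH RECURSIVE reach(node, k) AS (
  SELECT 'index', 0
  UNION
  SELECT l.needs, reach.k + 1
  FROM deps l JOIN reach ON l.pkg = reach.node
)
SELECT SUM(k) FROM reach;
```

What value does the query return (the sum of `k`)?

2

Base: (index, k=0).
Iteration 1: edges from {index} -> (compress, k=1), (deploy, k=1).
Iteration 2: no outgoing edges from {compress,deploy}; recursion stops.
SUM(k) = 0 + 1 + 1 = 2.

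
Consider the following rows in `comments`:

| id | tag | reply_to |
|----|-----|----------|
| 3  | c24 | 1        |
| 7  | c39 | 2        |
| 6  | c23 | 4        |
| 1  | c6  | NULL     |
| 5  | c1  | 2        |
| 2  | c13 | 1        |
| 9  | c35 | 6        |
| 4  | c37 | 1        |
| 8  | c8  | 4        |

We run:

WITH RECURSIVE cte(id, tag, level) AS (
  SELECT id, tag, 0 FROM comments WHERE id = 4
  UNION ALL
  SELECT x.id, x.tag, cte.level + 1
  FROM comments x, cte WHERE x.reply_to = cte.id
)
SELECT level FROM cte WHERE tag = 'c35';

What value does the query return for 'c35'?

2

Base: id=4 (c37) at level 0.
Iteration 1: rows with reply_to in {4} -> c23 (id 6, level 1), c8 (id 8, level 1).
Iteration 2: rows with reply_to in {6,8} -> c35 (id 9, level 2).
Iteration 3: no rows with reply_to in {9}; recursion stops.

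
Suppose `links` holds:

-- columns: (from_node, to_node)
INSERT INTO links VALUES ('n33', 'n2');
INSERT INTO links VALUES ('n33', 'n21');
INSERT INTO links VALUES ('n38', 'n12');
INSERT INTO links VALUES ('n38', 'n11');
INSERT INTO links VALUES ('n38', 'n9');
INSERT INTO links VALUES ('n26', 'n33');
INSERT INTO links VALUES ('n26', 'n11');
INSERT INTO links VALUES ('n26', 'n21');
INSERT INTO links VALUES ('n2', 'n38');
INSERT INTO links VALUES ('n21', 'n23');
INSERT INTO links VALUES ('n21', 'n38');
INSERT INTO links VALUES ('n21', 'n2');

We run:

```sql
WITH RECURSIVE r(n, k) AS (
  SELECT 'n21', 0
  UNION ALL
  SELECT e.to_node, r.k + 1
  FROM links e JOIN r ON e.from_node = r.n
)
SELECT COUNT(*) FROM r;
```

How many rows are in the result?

11

Base: (n21, k=0).
Iteration 1: edges from {n21} -> (n2, k=1), (n23, k=1), (n38, k=1).
Iteration 2: edges from {n2,n23,n38} -> (n11, k=2), (n12, k=2), (n38, k=2), (n9, k=2).
Iteration 3: edges from {n11,n12,n38,n9} -> (n11, k=3), (n12, k=3), (n9, k=3).
Iteration 4: no outgoing edges from {n11,n12,n9}; recursion stops.
Total rows emitted: 11.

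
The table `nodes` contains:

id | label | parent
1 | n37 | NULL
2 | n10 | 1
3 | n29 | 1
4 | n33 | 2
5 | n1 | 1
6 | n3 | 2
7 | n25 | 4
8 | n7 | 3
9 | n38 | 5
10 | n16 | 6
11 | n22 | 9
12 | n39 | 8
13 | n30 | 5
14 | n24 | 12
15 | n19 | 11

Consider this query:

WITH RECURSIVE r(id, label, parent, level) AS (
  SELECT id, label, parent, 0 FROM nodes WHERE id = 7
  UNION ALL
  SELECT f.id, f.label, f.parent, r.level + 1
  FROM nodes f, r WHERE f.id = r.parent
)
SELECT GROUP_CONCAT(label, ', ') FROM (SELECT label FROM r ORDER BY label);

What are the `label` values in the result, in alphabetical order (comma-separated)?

n10, n25, n33, n37

Base: id=7 (n25), parent=4, level 0.
Iteration 1: join on id=4 -> n33 (id 4, parent=2, level 1).
Iteration 2: join on id=2 -> n10 (id 2, parent=1, level 2).
Iteration 3: join on id=1 -> n37 (id 1, parent=NULL, level 3).
Iteration 4: parent is NULL; no match; recursion stops.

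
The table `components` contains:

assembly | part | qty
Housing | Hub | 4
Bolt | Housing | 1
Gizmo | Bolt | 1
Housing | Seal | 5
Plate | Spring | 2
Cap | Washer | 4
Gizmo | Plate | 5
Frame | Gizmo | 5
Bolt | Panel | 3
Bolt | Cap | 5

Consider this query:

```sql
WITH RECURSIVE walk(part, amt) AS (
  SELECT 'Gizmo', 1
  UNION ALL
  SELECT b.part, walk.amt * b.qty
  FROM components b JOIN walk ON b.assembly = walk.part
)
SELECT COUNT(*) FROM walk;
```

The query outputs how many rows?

Base: (Gizmo, amt=1).
Iteration 1: components of {Gizmo} -> Bolt = 1*1 = 1, Plate = 1*5 = 5.
Iteration 2: components of {Bolt,Plate} -> Cap = 1*5 = 5, Housing = 1*1 = 1, Panel = 1*3 = 3, Spring = 5*2 = 10.
Iteration 3: components of {Cap,Housing,Panel,Spring} -> Hub = 1*4 = 4, Seal = 1*5 = 5, Washer = 5*4 = 20.
Iteration 4: no further components; recursion stops.
Total rows emitted: 10.

10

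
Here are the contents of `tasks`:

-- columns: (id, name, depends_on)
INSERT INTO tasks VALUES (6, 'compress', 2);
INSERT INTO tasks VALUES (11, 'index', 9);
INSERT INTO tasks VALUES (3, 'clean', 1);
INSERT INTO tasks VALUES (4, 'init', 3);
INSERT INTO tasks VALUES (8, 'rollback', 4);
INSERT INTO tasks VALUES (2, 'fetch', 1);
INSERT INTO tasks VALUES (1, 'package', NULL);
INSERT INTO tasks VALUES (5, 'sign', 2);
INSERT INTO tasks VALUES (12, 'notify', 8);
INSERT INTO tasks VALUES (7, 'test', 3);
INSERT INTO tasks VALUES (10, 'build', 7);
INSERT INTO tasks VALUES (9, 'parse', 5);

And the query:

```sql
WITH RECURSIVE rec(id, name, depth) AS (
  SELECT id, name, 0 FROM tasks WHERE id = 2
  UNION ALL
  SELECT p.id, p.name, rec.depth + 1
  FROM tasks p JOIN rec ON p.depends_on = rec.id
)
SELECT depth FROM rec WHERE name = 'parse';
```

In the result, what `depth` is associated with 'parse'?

2

Base: id=2 (fetch) at depth 0.
Iteration 1: rows with depends_on in {2} -> sign (id 5, depth 1), compress (id 6, depth 1).
Iteration 2: rows with depends_on in {5,6} -> parse (id 9, depth 2).
Iteration 3: rows with depends_on in {9} -> index (id 11, depth 3).
Iteration 4: no rows with depends_on in {11}; recursion stops.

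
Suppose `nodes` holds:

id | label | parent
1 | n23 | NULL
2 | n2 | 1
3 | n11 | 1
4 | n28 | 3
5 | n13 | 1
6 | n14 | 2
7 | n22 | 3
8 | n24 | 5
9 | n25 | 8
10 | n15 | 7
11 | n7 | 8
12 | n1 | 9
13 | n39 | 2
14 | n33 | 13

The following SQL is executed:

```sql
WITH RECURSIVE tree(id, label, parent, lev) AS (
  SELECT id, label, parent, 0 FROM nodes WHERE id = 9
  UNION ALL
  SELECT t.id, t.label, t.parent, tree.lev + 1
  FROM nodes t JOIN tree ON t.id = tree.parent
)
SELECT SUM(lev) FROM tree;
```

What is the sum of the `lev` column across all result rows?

Base: id=9 (n25), parent=8, lev 0.
Iteration 1: join on id=8 -> n24 (id 8, parent=5, lev 1).
Iteration 2: join on id=5 -> n13 (id 5, parent=1, lev 2).
Iteration 3: join on id=1 -> n23 (id 1, parent=NULL, lev 3).
Iteration 4: parent is NULL; no match; recursion stops.
SUM(lev) = 0 + 1 + 2 + 3 = 6.

6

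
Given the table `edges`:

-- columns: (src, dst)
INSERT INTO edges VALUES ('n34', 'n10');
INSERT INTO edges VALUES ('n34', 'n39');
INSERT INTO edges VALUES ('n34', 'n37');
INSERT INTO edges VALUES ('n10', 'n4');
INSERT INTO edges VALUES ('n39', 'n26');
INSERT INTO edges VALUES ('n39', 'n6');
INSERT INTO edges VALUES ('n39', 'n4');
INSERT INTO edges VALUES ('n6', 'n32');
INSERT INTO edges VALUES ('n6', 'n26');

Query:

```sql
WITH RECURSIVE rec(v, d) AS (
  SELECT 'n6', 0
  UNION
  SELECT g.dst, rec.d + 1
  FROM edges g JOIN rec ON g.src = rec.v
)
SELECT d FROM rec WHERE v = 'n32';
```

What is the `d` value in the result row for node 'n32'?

Base: (n6, d=0).
Iteration 1: edges from {n6} -> (n26, d=1), (n32, d=1).
Iteration 2: no outgoing edges from {n26,n32}; recursion stops.

1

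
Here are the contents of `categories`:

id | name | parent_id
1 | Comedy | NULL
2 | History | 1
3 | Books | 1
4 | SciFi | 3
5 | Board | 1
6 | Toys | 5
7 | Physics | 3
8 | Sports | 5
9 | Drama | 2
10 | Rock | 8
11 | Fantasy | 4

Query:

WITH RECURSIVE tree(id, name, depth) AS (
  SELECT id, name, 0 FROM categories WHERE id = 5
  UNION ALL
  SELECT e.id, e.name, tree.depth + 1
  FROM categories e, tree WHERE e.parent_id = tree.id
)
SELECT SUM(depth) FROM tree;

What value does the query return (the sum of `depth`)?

Base: id=5 (Board) at depth 0.
Iteration 1: rows with parent_id in {5} -> Toys (id 6, depth 1), Sports (id 8, depth 1).
Iteration 2: rows with parent_id in {6,8} -> Rock (id 10, depth 2).
Iteration 3: no rows with parent_id in {10}; recursion stops.
SUM(depth) = 0 + 1 + 1 + 2 = 4.

4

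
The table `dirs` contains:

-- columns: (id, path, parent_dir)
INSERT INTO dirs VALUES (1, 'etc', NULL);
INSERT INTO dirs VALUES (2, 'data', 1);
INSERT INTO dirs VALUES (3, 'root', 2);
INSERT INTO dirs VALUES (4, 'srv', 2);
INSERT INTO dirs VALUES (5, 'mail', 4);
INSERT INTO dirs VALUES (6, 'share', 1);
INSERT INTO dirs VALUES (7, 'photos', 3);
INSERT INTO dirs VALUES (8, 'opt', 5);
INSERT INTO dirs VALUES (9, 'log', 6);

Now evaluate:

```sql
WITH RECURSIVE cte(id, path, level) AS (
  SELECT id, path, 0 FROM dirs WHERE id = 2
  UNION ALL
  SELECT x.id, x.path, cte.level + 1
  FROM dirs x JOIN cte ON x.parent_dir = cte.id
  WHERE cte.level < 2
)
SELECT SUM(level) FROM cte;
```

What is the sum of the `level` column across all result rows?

6

Base: id=2 (data) at level 0.
Iteration 1: rows with parent_dir in {2} -> root (id 3, level 1), srv (id 4, level 1).
Iteration 2: rows with parent_dir in {3,4} -> mail (id 5, level 2), photos (id 7, level 2).
Iteration 3: level < 2 fails for all current rows; recursion stops.
SUM(level) = 0 + 1 + 1 + 2 + 2 = 6.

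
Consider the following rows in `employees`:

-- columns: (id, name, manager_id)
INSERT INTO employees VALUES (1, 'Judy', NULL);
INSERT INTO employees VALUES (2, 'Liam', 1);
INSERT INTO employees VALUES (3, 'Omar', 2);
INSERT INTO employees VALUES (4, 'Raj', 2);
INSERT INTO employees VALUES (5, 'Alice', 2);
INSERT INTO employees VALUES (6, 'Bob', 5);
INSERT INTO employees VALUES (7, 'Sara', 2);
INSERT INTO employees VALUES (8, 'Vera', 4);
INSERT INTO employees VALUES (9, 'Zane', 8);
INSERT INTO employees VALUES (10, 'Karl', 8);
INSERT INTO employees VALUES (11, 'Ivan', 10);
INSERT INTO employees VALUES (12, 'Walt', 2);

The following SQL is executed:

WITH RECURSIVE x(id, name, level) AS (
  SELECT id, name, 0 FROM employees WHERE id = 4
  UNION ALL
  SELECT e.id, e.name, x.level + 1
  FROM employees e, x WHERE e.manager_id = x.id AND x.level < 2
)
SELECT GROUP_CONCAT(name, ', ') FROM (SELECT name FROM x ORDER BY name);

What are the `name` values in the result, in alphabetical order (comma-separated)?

Karl, Raj, Vera, Zane

Base: id=4 (Raj) at level 0.
Iteration 1: rows with manager_id in {4} -> Vera (id 8, level 1).
Iteration 2: rows with manager_id in {8} -> Zane (id 9, level 2), Karl (id 10, level 2).
Iteration 3: level < 2 fails for all current rows; recursion stops.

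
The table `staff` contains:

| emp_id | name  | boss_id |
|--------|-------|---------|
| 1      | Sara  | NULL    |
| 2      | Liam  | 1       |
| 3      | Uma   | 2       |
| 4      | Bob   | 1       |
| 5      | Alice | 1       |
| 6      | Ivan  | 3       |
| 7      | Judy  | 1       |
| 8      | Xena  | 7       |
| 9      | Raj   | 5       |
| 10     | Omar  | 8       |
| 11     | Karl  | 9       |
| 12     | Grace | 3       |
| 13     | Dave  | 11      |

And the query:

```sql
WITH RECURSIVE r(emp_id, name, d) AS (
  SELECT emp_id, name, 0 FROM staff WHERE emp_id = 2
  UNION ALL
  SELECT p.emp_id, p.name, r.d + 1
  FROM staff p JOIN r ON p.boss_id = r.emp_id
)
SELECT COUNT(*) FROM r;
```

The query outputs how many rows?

4

Base: emp_id=2 (Liam) at d 0.
Iteration 1: rows with boss_id in {2} -> Uma (id 3, d 1).
Iteration 2: rows with boss_id in {3} -> Ivan (id 6, d 2), Grace (id 12, d 2).
Iteration 3: no rows with boss_id in {6,12}; recursion stops.
Total rows emitted: 4.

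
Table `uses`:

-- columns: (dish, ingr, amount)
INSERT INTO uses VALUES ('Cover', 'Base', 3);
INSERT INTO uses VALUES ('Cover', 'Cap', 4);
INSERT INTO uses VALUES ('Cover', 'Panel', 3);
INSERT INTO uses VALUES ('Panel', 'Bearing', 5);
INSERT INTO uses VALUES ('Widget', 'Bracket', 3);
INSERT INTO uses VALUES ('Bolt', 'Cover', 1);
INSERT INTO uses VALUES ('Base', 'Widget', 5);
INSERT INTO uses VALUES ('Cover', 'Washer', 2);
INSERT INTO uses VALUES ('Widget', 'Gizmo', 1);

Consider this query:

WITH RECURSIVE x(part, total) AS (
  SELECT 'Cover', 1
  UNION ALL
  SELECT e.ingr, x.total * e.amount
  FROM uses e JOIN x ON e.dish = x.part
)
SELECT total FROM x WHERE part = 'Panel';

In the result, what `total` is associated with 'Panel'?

3

Base: (Cover, total=1).
Iteration 1: components of {Cover} -> Base = 1*3 = 3, Cap = 1*4 = 4, Panel = 1*3 = 3, Washer = 1*2 = 2.
Iteration 2: components of {Base,Cap,Panel,Washer} -> Bearing = 3*5 = 15, Widget = 3*5 = 15.
Iteration 3: components of {Bearing,Widget} -> Bracket = 15*3 = 45, Gizmo = 15*1 = 15.
Iteration 4: no further components; recursion stops.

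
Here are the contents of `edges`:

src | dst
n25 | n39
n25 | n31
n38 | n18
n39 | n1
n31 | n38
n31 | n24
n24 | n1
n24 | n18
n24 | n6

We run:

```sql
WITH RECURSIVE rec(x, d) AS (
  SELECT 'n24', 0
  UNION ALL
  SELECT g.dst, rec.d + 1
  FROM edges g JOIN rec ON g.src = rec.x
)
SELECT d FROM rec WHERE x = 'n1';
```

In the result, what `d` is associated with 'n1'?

1

Base: (n24, d=0).
Iteration 1: edges from {n24} -> (n1, d=1), (n18, d=1), (n6, d=1).
Iteration 2: no outgoing edges from {n1,n18,n6}; recursion stops.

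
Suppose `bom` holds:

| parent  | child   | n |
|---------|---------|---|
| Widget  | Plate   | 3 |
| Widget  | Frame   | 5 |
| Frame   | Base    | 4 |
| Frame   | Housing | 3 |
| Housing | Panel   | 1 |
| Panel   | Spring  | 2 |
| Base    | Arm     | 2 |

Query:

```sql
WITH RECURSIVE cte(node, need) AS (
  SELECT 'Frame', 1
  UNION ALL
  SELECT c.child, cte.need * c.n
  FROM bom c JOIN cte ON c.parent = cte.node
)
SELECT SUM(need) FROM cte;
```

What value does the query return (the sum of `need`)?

25

Base: (Frame, need=1).
Iteration 1: components of {Frame} -> Base = 1*4 = 4, Housing = 1*3 = 3.
Iteration 2: components of {Base,Housing} -> Arm = 4*2 = 8, Panel = 3*1 = 3.
Iteration 3: components of {Arm,Panel} -> Spring = 3*2 = 6.
Iteration 4: no further components; recursion stops.
SUM(need) = 1 + 4 + 3 + 8 + 3 + 6 = 25.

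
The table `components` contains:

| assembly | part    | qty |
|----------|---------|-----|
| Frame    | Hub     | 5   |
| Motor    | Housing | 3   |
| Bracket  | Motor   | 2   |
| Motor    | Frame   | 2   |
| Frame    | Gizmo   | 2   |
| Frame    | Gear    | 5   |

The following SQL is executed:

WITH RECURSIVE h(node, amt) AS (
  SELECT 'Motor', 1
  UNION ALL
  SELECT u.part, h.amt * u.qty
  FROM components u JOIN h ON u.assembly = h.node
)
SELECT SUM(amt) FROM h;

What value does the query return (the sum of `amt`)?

Base: (Motor, amt=1).
Iteration 1: components of {Motor} -> Frame = 1*2 = 2, Housing = 1*3 = 3.
Iteration 2: components of {Frame,Housing} -> Gear = 2*5 = 10, Gizmo = 2*2 = 4, Hub = 2*5 = 10.
Iteration 3: no further components; recursion stops.
SUM(amt) = 1 + 2 + 3 + 10 + 10 + 4 = 30.

30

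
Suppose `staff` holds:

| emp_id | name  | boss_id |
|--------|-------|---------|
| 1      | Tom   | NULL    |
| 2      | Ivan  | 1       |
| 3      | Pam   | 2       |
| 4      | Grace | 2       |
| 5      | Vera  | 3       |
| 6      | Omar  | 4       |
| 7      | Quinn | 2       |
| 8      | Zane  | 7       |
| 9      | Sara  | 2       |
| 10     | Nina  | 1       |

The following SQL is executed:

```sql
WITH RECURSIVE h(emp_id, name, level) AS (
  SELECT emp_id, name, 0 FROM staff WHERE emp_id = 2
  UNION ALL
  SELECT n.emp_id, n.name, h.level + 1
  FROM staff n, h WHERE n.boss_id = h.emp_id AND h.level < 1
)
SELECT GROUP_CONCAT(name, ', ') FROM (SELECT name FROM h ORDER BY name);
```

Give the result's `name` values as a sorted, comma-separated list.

Base: emp_id=2 (Ivan) at level 0.
Iteration 1: rows with boss_id in {2} -> Pam (id 3, level 1), Grace (id 4, level 1), Quinn (id 7, level 1), Sara (id 9, level 1).
Iteration 2: level < 1 fails for all current rows; recursion stops.

Grace, Ivan, Pam, Quinn, Sara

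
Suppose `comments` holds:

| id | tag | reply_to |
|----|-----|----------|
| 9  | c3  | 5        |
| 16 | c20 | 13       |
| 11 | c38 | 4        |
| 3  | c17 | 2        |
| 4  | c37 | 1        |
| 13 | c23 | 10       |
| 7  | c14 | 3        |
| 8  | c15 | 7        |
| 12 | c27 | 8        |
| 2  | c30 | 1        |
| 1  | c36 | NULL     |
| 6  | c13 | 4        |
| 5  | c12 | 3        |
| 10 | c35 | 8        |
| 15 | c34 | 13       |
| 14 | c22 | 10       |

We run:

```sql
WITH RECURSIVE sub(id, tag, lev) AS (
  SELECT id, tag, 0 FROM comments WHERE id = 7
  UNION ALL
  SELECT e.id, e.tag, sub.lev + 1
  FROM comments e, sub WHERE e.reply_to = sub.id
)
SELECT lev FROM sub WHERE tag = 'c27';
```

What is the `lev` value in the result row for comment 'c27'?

2

Base: id=7 (c14) at lev 0.
Iteration 1: rows with reply_to in {7} -> c15 (id 8, lev 1).
Iteration 2: rows with reply_to in {8} -> c35 (id 10, lev 2), c27 (id 12, lev 2).
Iteration 3: rows with reply_to in {10,12} -> c23 (id 13, lev 3), c22 (id 14, lev 3).
Iteration 4: rows with reply_to in {13,14} -> c34 (id 15, lev 4), c20 (id 16, lev 4).
Iteration 5: no rows with reply_to in {15,16}; recursion stops.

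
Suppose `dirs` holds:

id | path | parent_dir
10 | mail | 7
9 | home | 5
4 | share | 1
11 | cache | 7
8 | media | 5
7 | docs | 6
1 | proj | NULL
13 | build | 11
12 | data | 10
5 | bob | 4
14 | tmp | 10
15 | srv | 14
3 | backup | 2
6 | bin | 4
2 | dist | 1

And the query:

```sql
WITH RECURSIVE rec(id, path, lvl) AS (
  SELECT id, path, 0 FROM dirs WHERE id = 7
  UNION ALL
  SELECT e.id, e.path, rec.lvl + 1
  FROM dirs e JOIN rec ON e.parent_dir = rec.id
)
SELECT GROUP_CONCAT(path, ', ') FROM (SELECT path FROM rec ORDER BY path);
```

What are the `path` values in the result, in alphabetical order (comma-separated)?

build, cache, data, docs, mail, srv, tmp

Base: id=7 (docs) at lvl 0.
Iteration 1: rows with parent_dir in {7} -> mail (id 10, lvl 1), cache (id 11, lvl 1).
Iteration 2: rows with parent_dir in {10,11} -> data (id 12, lvl 2), build (id 13, lvl 2), tmp (id 14, lvl 2).
Iteration 3: rows with parent_dir in {12,13,14} -> srv (id 15, lvl 3).
Iteration 4: no rows with parent_dir in {15}; recursion stops.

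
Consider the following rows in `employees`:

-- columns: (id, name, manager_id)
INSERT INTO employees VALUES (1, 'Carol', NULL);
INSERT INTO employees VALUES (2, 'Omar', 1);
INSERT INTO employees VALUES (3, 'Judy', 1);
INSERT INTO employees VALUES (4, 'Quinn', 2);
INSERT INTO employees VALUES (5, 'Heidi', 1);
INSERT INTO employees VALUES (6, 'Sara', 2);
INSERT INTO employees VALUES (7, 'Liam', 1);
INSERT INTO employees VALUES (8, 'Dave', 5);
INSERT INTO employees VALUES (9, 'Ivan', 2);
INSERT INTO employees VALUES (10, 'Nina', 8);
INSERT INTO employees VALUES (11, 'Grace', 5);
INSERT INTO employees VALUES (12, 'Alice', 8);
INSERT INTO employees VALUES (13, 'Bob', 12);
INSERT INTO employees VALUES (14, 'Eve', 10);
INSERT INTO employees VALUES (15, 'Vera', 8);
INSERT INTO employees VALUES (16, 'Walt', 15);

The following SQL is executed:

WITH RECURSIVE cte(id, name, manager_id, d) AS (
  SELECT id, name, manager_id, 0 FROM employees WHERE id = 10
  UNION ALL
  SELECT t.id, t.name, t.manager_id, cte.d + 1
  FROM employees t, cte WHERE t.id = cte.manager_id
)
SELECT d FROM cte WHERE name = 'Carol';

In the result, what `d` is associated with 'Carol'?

3

Base: id=10 (Nina), manager_id=8, d 0.
Iteration 1: join on id=8 -> Dave (id 8, manager_id=5, d 1).
Iteration 2: join on id=5 -> Heidi (id 5, manager_id=1, d 2).
Iteration 3: join on id=1 -> Carol (id 1, manager_id=NULL, d 3).
Iteration 4: manager_id is NULL; no match; recursion stops.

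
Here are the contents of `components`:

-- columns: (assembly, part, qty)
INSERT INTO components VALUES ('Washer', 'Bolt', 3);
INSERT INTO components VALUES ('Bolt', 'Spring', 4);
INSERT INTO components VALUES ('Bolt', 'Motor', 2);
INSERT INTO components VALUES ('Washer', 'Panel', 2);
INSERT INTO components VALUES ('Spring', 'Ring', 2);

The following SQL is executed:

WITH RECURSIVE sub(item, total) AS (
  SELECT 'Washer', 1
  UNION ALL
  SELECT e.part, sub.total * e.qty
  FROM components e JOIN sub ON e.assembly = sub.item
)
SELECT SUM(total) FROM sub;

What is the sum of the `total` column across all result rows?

Base: (Washer, total=1).
Iteration 1: components of {Washer} -> Bolt = 1*3 = 3, Panel = 1*2 = 2.
Iteration 2: components of {Bolt,Panel} -> Motor = 3*2 = 6, Spring = 3*4 = 12.
Iteration 3: components of {Motor,Spring} -> Ring = 12*2 = 24.
Iteration 4: no further components; recursion stops.
SUM(total) = 1 + 3 + 2 + 12 + 6 + 24 = 48.

48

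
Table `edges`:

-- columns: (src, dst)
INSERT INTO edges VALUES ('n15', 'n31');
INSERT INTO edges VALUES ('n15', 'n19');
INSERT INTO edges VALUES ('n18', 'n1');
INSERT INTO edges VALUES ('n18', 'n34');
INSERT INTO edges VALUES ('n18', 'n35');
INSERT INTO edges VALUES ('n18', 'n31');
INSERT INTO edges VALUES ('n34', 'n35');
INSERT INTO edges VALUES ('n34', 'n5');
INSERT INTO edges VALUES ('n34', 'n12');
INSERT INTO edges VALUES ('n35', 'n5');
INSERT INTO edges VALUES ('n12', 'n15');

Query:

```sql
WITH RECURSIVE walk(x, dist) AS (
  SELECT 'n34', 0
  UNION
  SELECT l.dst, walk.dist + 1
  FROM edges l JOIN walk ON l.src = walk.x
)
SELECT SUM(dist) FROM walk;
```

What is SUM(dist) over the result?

Base: (n34, dist=0).
Iteration 1: edges from {n34} -> (n12, dist=1), (n35, dist=1), (n5, dist=1).
Iteration 2: edges from {n12,n35,n5} -> (n15, dist=2), (n5, dist=2).
Iteration 3: edges from {n15,n5} -> (n19, dist=3), (n31, dist=3).
Iteration 4: no outgoing edges from {n19,n31}; recursion stops.
SUM(dist) = 0 + 1 + 1 + 1 + 2 + 2 + 3 + 3 = 13.

13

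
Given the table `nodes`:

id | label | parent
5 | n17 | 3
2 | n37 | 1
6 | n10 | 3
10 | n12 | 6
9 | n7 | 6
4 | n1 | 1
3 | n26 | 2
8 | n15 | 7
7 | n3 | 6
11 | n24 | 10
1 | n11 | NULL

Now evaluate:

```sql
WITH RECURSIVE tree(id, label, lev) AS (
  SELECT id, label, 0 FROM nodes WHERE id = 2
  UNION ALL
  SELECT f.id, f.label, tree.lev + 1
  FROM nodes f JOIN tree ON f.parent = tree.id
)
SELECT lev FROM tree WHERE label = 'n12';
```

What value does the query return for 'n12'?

3

Base: id=2 (n37) at lev 0.
Iteration 1: rows with parent in {2} -> n26 (id 3, lev 1).
Iteration 2: rows with parent in {3} -> n17 (id 5, lev 2), n10 (id 6, lev 2).
Iteration 3: rows with parent in {5,6} -> n3 (id 7, lev 3), n7 (id 9, lev 3), n12 (id 10, lev 3).
Iteration 4: rows with parent in {7,9,10} -> n15 (id 8, lev 4), n24 (id 11, lev 4).
Iteration 5: no rows with parent in {8,11}; recursion stops.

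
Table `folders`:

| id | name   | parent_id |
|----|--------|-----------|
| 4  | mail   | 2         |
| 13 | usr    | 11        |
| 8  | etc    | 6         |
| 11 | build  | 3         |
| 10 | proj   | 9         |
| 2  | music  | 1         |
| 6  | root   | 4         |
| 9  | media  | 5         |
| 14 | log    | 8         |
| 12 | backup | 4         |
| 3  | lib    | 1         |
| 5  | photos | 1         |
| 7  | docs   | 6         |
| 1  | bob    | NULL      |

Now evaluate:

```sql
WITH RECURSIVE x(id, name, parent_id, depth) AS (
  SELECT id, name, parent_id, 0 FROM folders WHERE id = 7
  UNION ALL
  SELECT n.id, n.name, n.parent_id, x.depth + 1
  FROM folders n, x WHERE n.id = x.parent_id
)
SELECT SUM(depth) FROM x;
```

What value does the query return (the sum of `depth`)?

10

Base: id=7 (docs), parent_id=6, depth 0.
Iteration 1: join on id=6 -> root (id 6, parent_id=4, depth 1).
Iteration 2: join on id=4 -> mail (id 4, parent_id=2, depth 2).
Iteration 3: join on id=2 -> music (id 2, parent_id=1, depth 3).
Iteration 4: join on id=1 -> bob (id 1, parent_id=NULL, depth 4).
Iteration 5: parent_id is NULL; no match; recursion stops.
SUM(depth) = 0 + 1 + 2 + 3 + 4 = 10.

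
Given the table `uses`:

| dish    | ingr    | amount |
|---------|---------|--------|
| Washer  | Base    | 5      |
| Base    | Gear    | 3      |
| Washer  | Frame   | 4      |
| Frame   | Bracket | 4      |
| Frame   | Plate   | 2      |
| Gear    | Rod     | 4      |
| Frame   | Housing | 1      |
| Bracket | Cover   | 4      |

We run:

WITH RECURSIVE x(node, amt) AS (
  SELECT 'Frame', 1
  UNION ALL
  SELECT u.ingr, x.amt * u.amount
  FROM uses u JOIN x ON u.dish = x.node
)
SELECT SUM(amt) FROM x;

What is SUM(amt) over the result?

24

Base: (Frame, amt=1).
Iteration 1: components of {Frame} -> Bracket = 1*4 = 4, Housing = 1*1 = 1, Plate = 1*2 = 2.
Iteration 2: components of {Bracket,Housing,Plate} -> Cover = 4*4 = 16.
Iteration 3: no further components; recursion stops.
SUM(amt) = 1 + 4 + 2 + 1 + 16 = 24.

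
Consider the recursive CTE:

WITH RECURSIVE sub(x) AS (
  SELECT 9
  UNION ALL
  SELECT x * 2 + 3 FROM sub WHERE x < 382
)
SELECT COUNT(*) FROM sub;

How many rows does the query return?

Base: x=9.
Iteration 1: 9 < 382 holds -> x = 9 * 2 + 3 = 21.
Iteration 2: 21 < 382 holds -> x = 21 * 2 + 3 = 45.
Iteration 3: 45 < 382 holds -> x = 45 * 2 + 3 = 93.
Iteration 4: 93 < 382 holds -> x = 93 * 2 + 3 = 189.
Iteration 5: 189 < 382 holds -> x = 189 * 2 + 3 = 381.
Iteration 6: 381 < 382 holds -> x = 381 * 2 + 3 = 765.
Iteration 7: 765 < 382 fails; recursion stops.
Total rows emitted: 7.

7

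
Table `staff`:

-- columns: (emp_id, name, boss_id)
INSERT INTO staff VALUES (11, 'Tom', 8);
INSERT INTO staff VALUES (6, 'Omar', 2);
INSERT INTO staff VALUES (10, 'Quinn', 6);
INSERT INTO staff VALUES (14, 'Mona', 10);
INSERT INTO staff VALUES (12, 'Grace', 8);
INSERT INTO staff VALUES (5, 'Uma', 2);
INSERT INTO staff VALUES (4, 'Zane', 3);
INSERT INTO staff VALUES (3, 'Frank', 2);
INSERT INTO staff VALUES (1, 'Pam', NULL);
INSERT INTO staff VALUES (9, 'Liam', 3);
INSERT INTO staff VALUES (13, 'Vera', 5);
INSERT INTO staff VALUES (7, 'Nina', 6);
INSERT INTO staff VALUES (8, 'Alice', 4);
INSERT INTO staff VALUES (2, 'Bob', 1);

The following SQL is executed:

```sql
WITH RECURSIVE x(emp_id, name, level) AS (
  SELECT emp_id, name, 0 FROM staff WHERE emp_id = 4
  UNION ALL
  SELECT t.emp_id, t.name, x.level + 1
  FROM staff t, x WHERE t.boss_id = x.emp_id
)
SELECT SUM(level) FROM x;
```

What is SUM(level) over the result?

5

Base: emp_id=4 (Zane) at level 0.
Iteration 1: rows with boss_id in {4} -> Alice (id 8, level 1).
Iteration 2: rows with boss_id in {8} -> Tom (id 11, level 2), Grace (id 12, level 2).
Iteration 3: no rows with boss_id in {11,12}; recursion stops.
SUM(level) = 0 + 1 + 2 + 2 = 5.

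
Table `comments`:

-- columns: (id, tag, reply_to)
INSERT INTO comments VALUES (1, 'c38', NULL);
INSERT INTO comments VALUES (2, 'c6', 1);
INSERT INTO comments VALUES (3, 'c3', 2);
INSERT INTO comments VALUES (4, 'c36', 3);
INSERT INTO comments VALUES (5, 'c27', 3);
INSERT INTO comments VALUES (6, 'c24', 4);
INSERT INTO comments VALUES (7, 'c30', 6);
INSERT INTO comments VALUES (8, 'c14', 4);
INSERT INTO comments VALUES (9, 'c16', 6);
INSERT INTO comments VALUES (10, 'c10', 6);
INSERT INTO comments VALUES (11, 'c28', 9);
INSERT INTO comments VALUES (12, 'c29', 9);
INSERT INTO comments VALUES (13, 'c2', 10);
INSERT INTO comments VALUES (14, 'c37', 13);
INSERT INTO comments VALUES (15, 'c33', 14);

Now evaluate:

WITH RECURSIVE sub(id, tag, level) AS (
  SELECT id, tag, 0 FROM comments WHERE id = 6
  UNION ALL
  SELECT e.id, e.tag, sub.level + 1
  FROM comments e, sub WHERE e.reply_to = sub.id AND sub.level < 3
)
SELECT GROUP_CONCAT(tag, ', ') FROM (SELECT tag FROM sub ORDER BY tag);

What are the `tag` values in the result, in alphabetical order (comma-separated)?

Base: id=6 (c24) at level 0.
Iteration 1: rows with reply_to in {6} -> c30 (id 7, level 1), c16 (id 9, level 1), c10 (id 10, level 1).
Iteration 2: rows with reply_to in {7,9,10} -> c28 (id 11, level 2), c29 (id 12, level 2), c2 (id 13, level 2).
Iteration 3: rows with reply_to in {11,12,13} -> c37 (id 14, level 3).
Iteration 4: level < 3 fails for all current rows; recursion stops.

c10, c16, c2, c24, c28, c29, c30, c37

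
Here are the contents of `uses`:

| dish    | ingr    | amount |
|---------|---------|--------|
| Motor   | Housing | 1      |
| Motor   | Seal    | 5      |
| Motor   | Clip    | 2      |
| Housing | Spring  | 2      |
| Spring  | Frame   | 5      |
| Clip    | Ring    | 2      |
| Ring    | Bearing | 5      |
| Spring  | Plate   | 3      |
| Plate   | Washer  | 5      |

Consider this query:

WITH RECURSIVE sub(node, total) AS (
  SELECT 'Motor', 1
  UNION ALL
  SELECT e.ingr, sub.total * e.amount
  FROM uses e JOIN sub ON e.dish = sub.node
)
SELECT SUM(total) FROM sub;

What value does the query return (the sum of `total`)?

81

Base: (Motor, total=1).
Iteration 1: components of {Motor} -> Clip = 1*2 = 2, Housing = 1*1 = 1, Seal = 1*5 = 5.
Iteration 2: components of {Clip,Housing,Seal} -> Ring = 2*2 = 4, Spring = 1*2 = 2.
Iteration 3: components of {Ring,Spring} -> Bearing = 4*5 = 20, Frame = 2*5 = 10, Plate = 2*3 = 6.
Iteration 4: components of {Bearing,Frame,Plate} -> Washer = 6*5 = 30.
Iteration 5: no further components; recursion stops.
SUM(total) = 1 + 1 + 5 + 2 + 2 + 4 + 10 + 6 + 20 + 30 = 81.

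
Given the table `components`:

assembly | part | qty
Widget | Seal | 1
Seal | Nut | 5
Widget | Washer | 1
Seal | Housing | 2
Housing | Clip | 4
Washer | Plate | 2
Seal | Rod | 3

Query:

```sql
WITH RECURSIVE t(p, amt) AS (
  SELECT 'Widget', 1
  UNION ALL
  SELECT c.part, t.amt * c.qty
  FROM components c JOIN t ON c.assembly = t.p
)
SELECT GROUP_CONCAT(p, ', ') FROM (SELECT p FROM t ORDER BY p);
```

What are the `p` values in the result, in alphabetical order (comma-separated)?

Base: (Widget, amt=1).
Iteration 1: components of {Widget} -> Seal = 1*1 = 1, Washer = 1*1 = 1.
Iteration 2: components of {Seal,Washer} -> Housing = 1*2 = 2, Nut = 1*5 = 5, Plate = 1*2 = 2, Rod = 1*3 = 3.
Iteration 3: components of {Housing,Nut,Plate,Rod} -> Clip = 2*4 = 8.
Iteration 4: no further components; recursion stops.

Clip, Housing, Nut, Plate, Rod, Seal, Washer, Widget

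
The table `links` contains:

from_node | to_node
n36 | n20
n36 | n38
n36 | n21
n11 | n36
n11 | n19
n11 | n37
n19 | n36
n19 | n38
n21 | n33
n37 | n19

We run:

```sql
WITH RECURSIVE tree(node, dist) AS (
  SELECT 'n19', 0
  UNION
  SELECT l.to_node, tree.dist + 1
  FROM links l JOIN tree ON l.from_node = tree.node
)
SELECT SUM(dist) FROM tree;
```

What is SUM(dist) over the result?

Base: (n19, dist=0).
Iteration 1: edges from {n19} -> (n36, dist=1), (n38, dist=1).
Iteration 2: edges from {n36,n38} -> (n20, dist=2), (n21, dist=2), (n38, dist=2).
Iteration 3: edges from {n20,n21,n38} -> (n33, dist=3).
Iteration 4: no outgoing edges from {n33}; recursion stops.
SUM(dist) = 0 + 1 + 1 + 2 + 2 + 2 + 3 = 11.

11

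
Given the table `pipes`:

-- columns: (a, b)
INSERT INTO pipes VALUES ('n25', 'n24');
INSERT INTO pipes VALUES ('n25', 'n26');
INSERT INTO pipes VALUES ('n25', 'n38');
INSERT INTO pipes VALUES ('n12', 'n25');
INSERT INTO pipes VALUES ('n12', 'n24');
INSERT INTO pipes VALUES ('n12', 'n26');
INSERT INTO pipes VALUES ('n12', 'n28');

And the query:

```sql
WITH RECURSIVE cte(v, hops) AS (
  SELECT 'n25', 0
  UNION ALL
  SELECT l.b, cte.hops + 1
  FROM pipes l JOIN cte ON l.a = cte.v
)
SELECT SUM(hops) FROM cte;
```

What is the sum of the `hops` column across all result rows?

Base: (n25, hops=0).
Iteration 1: edges from {n25} -> (n24, hops=1), (n26, hops=1), (n38, hops=1).
Iteration 2: no outgoing edges from {n24,n26,n38}; recursion stops.
SUM(hops) = 0 + 1 + 1 + 1 = 3.

3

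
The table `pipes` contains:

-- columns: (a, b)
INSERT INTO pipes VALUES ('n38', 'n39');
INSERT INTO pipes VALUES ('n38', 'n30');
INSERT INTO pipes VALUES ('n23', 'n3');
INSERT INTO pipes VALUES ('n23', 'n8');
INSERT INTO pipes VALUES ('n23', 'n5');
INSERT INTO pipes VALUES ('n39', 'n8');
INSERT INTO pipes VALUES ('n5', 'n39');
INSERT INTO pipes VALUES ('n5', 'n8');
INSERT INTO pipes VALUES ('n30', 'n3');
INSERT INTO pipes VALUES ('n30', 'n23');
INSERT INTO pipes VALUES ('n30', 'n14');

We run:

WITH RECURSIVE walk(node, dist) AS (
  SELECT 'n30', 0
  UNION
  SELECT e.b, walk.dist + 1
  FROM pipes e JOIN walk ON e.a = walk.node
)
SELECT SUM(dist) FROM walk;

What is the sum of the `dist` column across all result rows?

Base: (n30, dist=0).
Iteration 1: edges from {n30} -> (n14, dist=1), (n23, dist=1), (n3, dist=1).
Iteration 2: edges from {n14,n23,n3} -> (n3, dist=2), (n5, dist=2), (n8, dist=2).
Iteration 3: edges from {n3,n5,n8} -> (n39, dist=3), (n8, dist=3).
Iteration 4: edges from {n39,n8} -> (n8, dist=4).
Iteration 5: no outgoing edges from {n8}; recursion stops.
SUM(dist) = 0 + 1 + 1 + 1 + 2 + 2 + 2 + 3 + 3 + 4 = 19.

19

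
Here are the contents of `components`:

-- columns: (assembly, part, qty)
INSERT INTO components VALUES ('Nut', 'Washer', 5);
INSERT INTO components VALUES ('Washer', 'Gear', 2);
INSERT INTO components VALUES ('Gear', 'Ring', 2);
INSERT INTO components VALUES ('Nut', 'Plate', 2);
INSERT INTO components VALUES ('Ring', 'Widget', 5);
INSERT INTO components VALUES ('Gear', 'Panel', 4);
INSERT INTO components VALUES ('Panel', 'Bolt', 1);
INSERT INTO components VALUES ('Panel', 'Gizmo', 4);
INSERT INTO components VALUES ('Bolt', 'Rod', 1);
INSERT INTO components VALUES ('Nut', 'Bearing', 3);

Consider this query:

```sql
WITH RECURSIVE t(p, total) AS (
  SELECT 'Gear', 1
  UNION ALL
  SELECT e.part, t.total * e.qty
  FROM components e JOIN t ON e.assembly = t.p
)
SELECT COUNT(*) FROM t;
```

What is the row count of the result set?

7

Base: (Gear, total=1).
Iteration 1: components of {Gear} -> Panel = 1*4 = 4, Ring = 1*2 = 2.
Iteration 2: components of {Panel,Ring} -> Bolt = 4*1 = 4, Gizmo = 4*4 = 16, Widget = 2*5 = 10.
Iteration 3: components of {Bolt,Gizmo,Widget} -> Rod = 4*1 = 4.
Iteration 4: no further components; recursion stops.
Total rows emitted: 7.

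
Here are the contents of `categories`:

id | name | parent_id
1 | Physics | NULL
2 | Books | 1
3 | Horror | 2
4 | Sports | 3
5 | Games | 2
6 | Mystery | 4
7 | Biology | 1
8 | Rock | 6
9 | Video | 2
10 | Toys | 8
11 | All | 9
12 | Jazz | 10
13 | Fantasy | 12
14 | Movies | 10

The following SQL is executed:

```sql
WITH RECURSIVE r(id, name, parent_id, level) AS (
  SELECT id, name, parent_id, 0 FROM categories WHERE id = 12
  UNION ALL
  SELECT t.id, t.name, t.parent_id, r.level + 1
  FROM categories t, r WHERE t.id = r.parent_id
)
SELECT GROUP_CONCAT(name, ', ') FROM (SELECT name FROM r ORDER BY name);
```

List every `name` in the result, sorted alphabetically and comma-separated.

Base: id=12 (Jazz), parent_id=10, level 0.
Iteration 1: join on id=10 -> Toys (id 10, parent_id=8, level 1).
Iteration 2: join on id=8 -> Rock (id 8, parent_id=6, level 2).
Iteration 3: join on id=6 -> Mystery (id 6, parent_id=4, level 3).
Iteration 4: join on id=4 -> Sports (id 4, parent_id=3, level 4).
Iteration 5: join on id=3 -> Horror (id 3, parent_id=2, level 5).
Iteration 6: join on id=2 -> Books (id 2, parent_id=1, level 6).
Iteration 7: join on id=1 -> Physics (id 1, parent_id=NULL, level 7).
Iteration 8: parent_id is NULL; no match; recursion stops.

Books, Horror, Jazz, Mystery, Physics, Rock, Sports, Toys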